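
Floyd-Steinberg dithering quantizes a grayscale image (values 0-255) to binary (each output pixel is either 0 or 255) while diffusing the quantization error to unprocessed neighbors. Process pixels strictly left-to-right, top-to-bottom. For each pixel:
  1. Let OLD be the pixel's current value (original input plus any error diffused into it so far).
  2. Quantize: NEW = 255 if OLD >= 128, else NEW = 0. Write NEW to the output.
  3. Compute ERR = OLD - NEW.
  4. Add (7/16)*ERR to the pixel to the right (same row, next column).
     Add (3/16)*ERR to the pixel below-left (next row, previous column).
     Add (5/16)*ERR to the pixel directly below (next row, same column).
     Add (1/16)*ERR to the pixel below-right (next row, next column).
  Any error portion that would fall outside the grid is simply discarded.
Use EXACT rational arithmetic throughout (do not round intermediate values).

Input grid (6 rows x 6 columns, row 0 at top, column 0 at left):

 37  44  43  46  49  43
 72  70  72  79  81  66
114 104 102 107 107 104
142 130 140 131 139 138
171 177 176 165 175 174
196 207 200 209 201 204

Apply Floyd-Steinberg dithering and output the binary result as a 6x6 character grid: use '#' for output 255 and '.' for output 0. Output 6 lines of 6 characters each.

Answer: ......
.#.#.#
.#..#.
#.#.#.
####.#
#.####

Derivation:
(0,0): OLD=37 → NEW=0, ERR=37
(0,1): OLD=963/16 → NEW=0, ERR=963/16
(0,2): OLD=17749/256 → NEW=0, ERR=17749/256
(0,3): OLD=312659/4096 → NEW=0, ERR=312659/4096
(0,4): OLD=5399877/65536 → NEW=0, ERR=5399877/65536
(0,5): OLD=82887907/1048576 → NEW=0, ERR=82887907/1048576
(1,0): OLD=24281/256 → NEW=0, ERR=24281/256
(1,1): OLD=298223/2048 → NEW=255, ERR=-224017/2048
(1,2): OLD=4186779/65536 → NEW=0, ERR=4186779/65536
(1,3): OLD=39475263/262144 → NEW=255, ERR=-27371457/262144
(1,4): OLD=1353248285/16777216 → NEW=0, ERR=1353248285/16777216
(1,5): OLD=35202879163/268435456 → NEW=255, ERR=-33248162117/268435456
(2,0): OLD=4034741/32768 → NEW=0, ERR=4034741/32768
(2,1): OLD=148471831/1048576 → NEW=255, ERR=-118915049/1048576
(2,2): OLD=770658821/16777216 → NEW=0, ERR=770658821/16777216
(2,3): OLD=15244949789/134217728 → NEW=0, ERR=15244949789/134217728
(2,4): OLD=653477802199/4294967296 → NEW=255, ERR=-441738858281/4294967296
(2,5): OLD=1741232164177/68719476736 → NEW=0, ERR=1741232164177/68719476736
(3,0): OLD=2671178085/16777216 → NEW=255, ERR=-1607011995/16777216
(3,1): OLD=9256042625/134217728 → NEW=0, ERR=9256042625/134217728
(3,2): OLD=213390042515/1073741824 → NEW=255, ERR=-60414122605/1073741824
(3,3): OLD=8621920069049/68719476736 → NEW=0, ERR=8621920069049/68719476736
(3,4): OLD=95437779433113/549755813888 → NEW=255, ERR=-44749953108327/549755813888
(3,5): OLD=913717878013527/8796093022208 → NEW=0, ERR=913717878013527/8796093022208
(4,0): OLD=330707351883/2147483648 → NEW=255, ERR=-216900978357/2147483648
(4,1): OLD=4735667981647/34359738368 → NEW=255, ERR=-4026065302193/34359738368
(4,2): OLD=148421467055421/1099511627776 → NEW=255, ERR=-131953998027459/1099511627776
(4,3): OLD=2338422536462865/17592186044416 → NEW=255, ERR=-2147584904863215/17592186044416
(4,4): OLD=34754552898747681/281474976710656 → NEW=0, ERR=34754552898747681/281474976710656
(4,5): OLD=1150191089944400967/4503599627370496 → NEW=255, ERR=1773184964924487/4503599627370496
(5,0): OLD=78321865346909/549755813888 → NEW=255, ERR=-61865867194531/549755813888
(5,1): OLD=1624374627118637/17592186044416 → NEW=0, ERR=1624374627118637/17592186044416
(5,2): OLD=24302598870226239/140737488355328 → NEW=255, ERR=-11585460660382401/140737488355328
(5,3): OLD=677732515687236389/4503599627370496 → NEW=255, ERR=-470685389292240091/4503599627370496
(5,4): OLD=1678085090965929925/9007199254740992 → NEW=255, ERR=-618750718993023035/9007199254740992
(5,5): OLD=26198120876932607305/144115188075855872 → NEW=255, ERR=-10551252082410640055/144115188075855872
Row 0: ......
Row 1: .#.#.#
Row 2: .#..#.
Row 3: #.#.#.
Row 4: ####.#
Row 5: #.####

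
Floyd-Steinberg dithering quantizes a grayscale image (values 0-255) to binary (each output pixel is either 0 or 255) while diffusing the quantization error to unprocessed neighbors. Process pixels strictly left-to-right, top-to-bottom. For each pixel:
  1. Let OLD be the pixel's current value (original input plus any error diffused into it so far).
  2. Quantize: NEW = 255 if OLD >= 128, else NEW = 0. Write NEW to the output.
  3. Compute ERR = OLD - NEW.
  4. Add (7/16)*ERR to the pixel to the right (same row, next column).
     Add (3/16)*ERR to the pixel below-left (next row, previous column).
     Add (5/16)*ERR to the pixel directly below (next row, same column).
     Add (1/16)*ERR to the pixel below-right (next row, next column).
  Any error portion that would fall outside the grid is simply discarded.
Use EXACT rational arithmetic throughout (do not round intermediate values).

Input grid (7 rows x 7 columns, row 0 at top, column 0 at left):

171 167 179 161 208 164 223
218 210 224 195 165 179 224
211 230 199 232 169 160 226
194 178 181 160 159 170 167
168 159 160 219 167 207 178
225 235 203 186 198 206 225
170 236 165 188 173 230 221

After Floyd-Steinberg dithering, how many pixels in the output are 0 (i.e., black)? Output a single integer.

Answer: 10

Derivation:
(0,0): OLD=171 → NEW=255, ERR=-84
(0,1): OLD=521/4 → NEW=255, ERR=-499/4
(0,2): OLD=7963/64 → NEW=0, ERR=7963/64
(0,3): OLD=220605/1024 → NEW=255, ERR=-40515/1024
(0,4): OLD=3124267/16384 → NEW=255, ERR=-1053653/16384
(0,5): OLD=35616045/262144 → NEW=255, ERR=-31230675/262144
(0,6): OLD=716715067/4194304 → NEW=255, ERR=-352832453/4194304
(1,0): OLD=10775/64 → NEW=255, ERR=-5545/64
(1,1): OLD=77409/512 → NEW=255, ERR=-53151/512
(1,2): OLD=3313653/16384 → NEW=255, ERR=-864267/16384
(1,3): OLD=10176145/65536 → NEW=255, ERR=-6535535/65536
(1,4): OLD=320709075/4194304 → NEW=0, ERR=320709075/4194304
(1,5): OLD=5215381827/33554432 → NEW=255, ERR=-3340998333/33554432
(1,6): OLD=78761271437/536870912 → NEW=255, ERR=-58140811123/536870912
(2,0): OLD=1347259/8192 → NEW=255, ERR=-741701/8192
(2,1): OLD=37392825/262144 → NEW=255, ERR=-29453895/262144
(2,2): OLD=453708139/4194304 → NEW=0, ERR=453708139/4194304
(2,3): OLD=8697358547/33554432 → NEW=255, ERR=140978387/33554432
(2,4): OLD=45588603459/268435456 → NEW=255, ERR=-22862437821/268435456
(2,5): OLD=653663866817/8589934592 → NEW=0, ERR=653663866817/8589934592
(2,6): OLD=30130290089303/137438953472 → NEW=255, ERR=-4916643046057/137438953472
(3,0): OLD=606661131/4194304 → NEW=255, ERR=-462886389/4194304
(3,1): OLD=3665117487/33554432 → NEW=0, ERR=3665117487/33554432
(3,2): OLD=68815309821/268435456 → NEW=255, ERR=364268541/268435456
(3,3): OLD=163958447515/1073741824 → NEW=255, ERR=-109845717605/1073741824
(3,4): OLD=14040525432331/137438953472 → NEW=0, ERR=14040525432331/137438953472
(3,5): OLD=248977621756497/1099511627776 → NEW=255, ERR=-31397843326383/1099511627776
(3,6): OLD=2605113419243087/17592186044416 → NEW=255, ERR=-1880894022082993/17592186044416
(4,0): OLD=82674210117/536870912 → NEW=255, ERR=-54227872443/536870912
(4,1): OLD=1222350045441/8589934592 → NEW=255, ERR=-968083275519/8589934592
(4,2): OLD=13573905447599/137438953472 → NEW=0, ERR=13573905447599/137438953472
(4,3): OLD=274305126810933/1099511627776 → NEW=255, ERR=-6070338271947/1099511627776
(4,4): OLD=1625174087000207/8796093022208 → NEW=255, ERR=-617829633662833/8796093022208
(4,5): OLD=43258383030804879/281474976710656 → NEW=255, ERR=-28517736030412401/281474976710656
(4,6): OLD=443507211800867993/4503599627370496 → NEW=0, ERR=443507211800867993/4503599627370496
(5,0): OLD=23681284909203/137438953472 → NEW=255, ERR=-11365648226157/137438953472
(5,1): OLD=193301823213745/1099511627776 → NEW=255, ERR=-87073641869135/1099511627776
(5,2): OLD=1681264408877095/8796093022208 → NEW=255, ERR=-561739311785945/8796093022208
(5,3): OLD=10508712584184675/70368744177664 → NEW=255, ERR=-7435317181119645/70368744177664
(5,4): OLD=497563889073099233/4503599627370496 → NEW=0, ERR=497563889073099233/4503599627370496
(5,5): OLD=8529792787929545425/36028797018963968 → NEW=255, ERR=-657550451906266415/36028797018963968
(5,6): OLD=139190834365068352287/576460752303423488 → NEW=255, ERR=-7806657472304637153/576460752303423488
(6,0): OLD=2274824772897035/17592186044416 → NEW=255, ERR=-2211182668429045/17592186044416
(6,1): OLD=39158685631516935/281474976710656 → NEW=255, ERR=-32617433429700345/281474976710656
(6,2): OLD=313378956130543925/4503599627370496 → NEW=0, ERR=313378956130543925/4503599627370496
(6,3): OLD=7283130006835433451/36028797018963968 → NEW=255, ERR=-1904213233000378389/36028797018963968
(6,4): OLD=12565154915995190817/72057594037927936 → NEW=255, ERR=-5809531563676432863/72057594037927936
(6,5): OLD=1783705970142659672677/9223372036854775808 → NEW=255, ERR=-568253899255308158363/9223372036854775808
(6,6): OLD=27843200714058954974067/147573952589676412928 → NEW=255, ERR=-9788157196308530322573/147573952589676412928
Output grid:
  Row 0: ##.####  (1 black, running=1)
  Row 1: ####.##  (1 black, running=2)
  Row 2: ##.##.#  (2 black, running=4)
  Row 3: #.##.##  (2 black, running=6)
  Row 4: ##.###.  (2 black, running=8)
  Row 5: ####.##  (1 black, running=9)
  Row 6: ##.####  (1 black, running=10)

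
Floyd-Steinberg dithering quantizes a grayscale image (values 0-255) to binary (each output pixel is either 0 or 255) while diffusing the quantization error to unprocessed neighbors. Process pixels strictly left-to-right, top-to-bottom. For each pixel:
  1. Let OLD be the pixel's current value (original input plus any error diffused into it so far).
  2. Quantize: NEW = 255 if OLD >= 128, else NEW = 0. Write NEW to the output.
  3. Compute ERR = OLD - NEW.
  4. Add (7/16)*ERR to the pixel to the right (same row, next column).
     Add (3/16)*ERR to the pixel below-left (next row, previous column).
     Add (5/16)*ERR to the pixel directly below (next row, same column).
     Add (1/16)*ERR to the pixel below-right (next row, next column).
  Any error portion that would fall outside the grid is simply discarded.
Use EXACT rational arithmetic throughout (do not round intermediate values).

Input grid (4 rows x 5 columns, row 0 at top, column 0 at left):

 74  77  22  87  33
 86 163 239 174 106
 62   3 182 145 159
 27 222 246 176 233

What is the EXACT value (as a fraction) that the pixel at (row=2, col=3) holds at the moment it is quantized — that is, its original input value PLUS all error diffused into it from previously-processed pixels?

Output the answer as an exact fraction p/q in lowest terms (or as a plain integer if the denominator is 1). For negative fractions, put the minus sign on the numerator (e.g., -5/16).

(0,0): OLD=74 → NEW=0, ERR=74
(0,1): OLD=875/8 → NEW=0, ERR=875/8
(0,2): OLD=8941/128 → NEW=0, ERR=8941/128
(0,3): OLD=240763/2048 → NEW=0, ERR=240763/2048
(0,4): OLD=2766685/32768 → NEW=0, ERR=2766685/32768
(1,0): OLD=16593/128 → NEW=255, ERR=-16047/128
(1,1): OLD=163895/1024 → NEW=255, ERR=-97225/1024
(1,2): OLD=8131971/32768 → NEW=255, ERR=-223869/32768
(1,3): OLD=29877255/131072 → NEW=255, ERR=-3546105/131072
(1,4): OLD=268217909/2097152 → NEW=0, ERR=268217909/2097152
(2,0): OLD=82253/16384 → NEW=0, ERR=82253/16384
(2,1): OLD=-17611233/524288 → NEW=0, ERR=-17611233/524288
(2,2): OLD=1293206045/8388608 → NEW=255, ERR=-845888995/8388608
(2,3): OLD=15566898439/134217728 → NEW=0, ERR=15566898439/134217728
Target (2,3): original=145, with diffused error = 15566898439/134217728

Answer: 15566898439/134217728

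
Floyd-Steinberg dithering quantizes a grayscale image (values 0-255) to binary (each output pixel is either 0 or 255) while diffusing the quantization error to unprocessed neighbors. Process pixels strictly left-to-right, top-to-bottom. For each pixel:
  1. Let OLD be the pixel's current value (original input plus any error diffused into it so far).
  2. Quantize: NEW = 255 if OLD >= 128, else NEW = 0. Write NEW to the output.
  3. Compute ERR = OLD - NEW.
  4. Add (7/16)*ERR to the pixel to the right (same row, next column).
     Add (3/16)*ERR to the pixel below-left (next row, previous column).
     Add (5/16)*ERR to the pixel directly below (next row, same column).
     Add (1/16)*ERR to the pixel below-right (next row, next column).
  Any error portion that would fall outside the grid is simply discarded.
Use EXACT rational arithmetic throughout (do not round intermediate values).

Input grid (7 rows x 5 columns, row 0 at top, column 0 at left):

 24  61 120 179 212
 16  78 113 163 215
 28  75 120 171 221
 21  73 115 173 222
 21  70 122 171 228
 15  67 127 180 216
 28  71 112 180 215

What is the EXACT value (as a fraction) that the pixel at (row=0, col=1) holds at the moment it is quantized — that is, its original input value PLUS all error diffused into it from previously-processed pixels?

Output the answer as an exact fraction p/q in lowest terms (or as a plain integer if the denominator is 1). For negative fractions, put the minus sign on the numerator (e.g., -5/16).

(0,0): OLD=24 → NEW=0, ERR=24
(0,1): OLD=143/2 → NEW=0, ERR=143/2
Target (0,1): original=61, with diffused error = 143/2

Answer: 143/2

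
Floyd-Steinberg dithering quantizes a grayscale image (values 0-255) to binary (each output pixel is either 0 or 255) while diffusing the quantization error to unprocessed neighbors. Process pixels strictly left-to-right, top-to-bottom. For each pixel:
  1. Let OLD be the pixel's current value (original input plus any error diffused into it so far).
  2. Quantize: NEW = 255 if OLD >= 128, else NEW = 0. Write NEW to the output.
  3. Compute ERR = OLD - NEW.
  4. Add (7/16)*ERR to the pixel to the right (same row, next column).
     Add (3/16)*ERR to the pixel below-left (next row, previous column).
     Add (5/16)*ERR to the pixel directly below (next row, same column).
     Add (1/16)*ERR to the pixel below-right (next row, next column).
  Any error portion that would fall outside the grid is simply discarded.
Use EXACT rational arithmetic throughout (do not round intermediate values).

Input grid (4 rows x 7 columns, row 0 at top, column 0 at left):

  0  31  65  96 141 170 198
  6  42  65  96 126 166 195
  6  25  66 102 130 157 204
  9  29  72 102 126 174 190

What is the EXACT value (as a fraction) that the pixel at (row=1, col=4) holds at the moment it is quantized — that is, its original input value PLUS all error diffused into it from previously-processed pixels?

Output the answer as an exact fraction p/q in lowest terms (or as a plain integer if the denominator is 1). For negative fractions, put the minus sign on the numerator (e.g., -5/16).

Answer: 198837521/1048576

Derivation:
(0,0): OLD=0 → NEW=0, ERR=0
(0,1): OLD=31 → NEW=0, ERR=31
(0,2): OLD=1257/16 → NEW=0, ERR=1257/16
(0,3): OLD=33375/256 → NEW=255, ERR=-31905/256
(0,4): OLD=354201/4096 → NEW=0, ERR=354201/4096
(0,5): OLD=13620527/65536 → NEW=255, ERR=-3091153/65536
(0,6): OLD=185979977/1048576 → NEW=255, ERR=-81406903/1048576
(1,0): OLD=189/16 → NEW=0, ERR=189/16
(1,1): OLD=9163/128 → NEW=0, ERR=9163/128
(1,2): OLD=407303/4096 → NEW=0, ERR=407303/4096
(1,3): OLD=1993643/16384 → NEW=0, ERR=1993643/16384
(1,4): OLD=198837521/1048576 → NEW=255, ERR=-68549359/1048576
Target (1,4): original=126, with diffused error = 198837521/1048576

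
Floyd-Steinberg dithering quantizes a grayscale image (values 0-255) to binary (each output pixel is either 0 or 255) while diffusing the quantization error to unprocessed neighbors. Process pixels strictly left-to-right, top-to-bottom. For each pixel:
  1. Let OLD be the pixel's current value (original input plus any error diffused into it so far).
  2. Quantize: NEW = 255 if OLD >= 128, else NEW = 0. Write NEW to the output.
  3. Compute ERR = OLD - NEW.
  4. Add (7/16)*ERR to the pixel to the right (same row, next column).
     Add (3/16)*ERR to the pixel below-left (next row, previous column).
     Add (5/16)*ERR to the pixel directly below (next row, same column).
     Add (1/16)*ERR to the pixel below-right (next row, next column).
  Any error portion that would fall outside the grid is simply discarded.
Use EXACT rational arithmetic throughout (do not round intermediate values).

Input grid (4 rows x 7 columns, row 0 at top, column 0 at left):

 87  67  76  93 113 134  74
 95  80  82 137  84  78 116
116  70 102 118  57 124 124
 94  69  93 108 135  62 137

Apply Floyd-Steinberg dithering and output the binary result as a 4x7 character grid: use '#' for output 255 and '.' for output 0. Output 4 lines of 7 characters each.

Answer: ...#.#.
#.#...#
..#.#.#
#..#..#

Derivation:
(0,0): OLD=87 → NEW=0, ERR=87
(0,1): OLD=1681/16 → NEW=0, ERR=1681/16
(0,2): OLD=31223/256 → NEW=0, ERR=31223/256
(0,3): OLD=599489/4096 → NEW=255, ERR=-444991/4096
(0,4): OLD=4290631/65536 → NEW=0, ERR=4290631/65536
(0,5): OLD=170543601/1048576 → NEW=255, ERR=-96843279/1048576
(0,6): OLD=563611031/16777216 → NEW=0, ERR=563611031/16777216
(1,0): OLD=36323/256 → NEW=255, ERR=-28957/256
(1,1): OLD=187701/2048 → NEW=0, ERR=187701/2048
(1,2): OLD=9594969/65536 → NEW=255, ERR=-7116711/65536
(1,3): OLD=19775909/262144 → NEW=0, ERR=19775909/262144
(1,4): OLD=1901814543/16777216 → NEW=0, ERR=1901814543/16777216
(1,5): OLD=14646219839/134217728 → NEW=0, ERR=14646219839/134217728
(1,6): OLD=361780143569/2147483648 → NEW=255, ERR=-185828186671/2147483648
(2,0): OLD=3205911/32768 → NEW=0, ERR=3205911/32768
(2,1): OLD=119552109/1048576 → NEW=0, ERR=119552109/1048576
(2,2): OLD=2312217735/16777216 → NEW=255, ERR=-1965972345/16777216
(2,3): OLD=14062716943/134217728 → NEW=0, ERR=14062716943/134217728
(2,4): OLD=175491046591/1073741824 → NEW=255, ERR=-98313118529/1073741824
(2,5): OLD=3741869186837/34359738368 → NEW=0, ERR=3741869186837/34359738368
(2,6): OLD=83245982575075/549755813888 → NEW=255, ERR=-56941749966365/549755813888
(3,0): OLD=2448660391/16777216 → NEW=255, ERR=-1829529689/16777216
(3,1): OLD=5511508379/134217728 → NEW=0, ERR=5511508379/134217728
(3,2): OLD=108574232449/1073741824 → NEW=0, ERR=108574232449/1073741824
(3,3): OLD=689298147767/4294967296 → NEW=255, ERR=-405918512713/4294967296
(3,4): OLD=50581162296231/549755813888 → NEW=0, ERR=50581162296231/549755813888
(3,5): OLD=488806935905765/4398046511104 → NEW=0, ERR=488806935905765/4398046511104
(3,6): OLD=11263455760940859/70368744177664 → NEW=255, ERR=-6680574004363461/70368744177664
Row 0: ...#.#.
Row 1: #.#...#
Row 2: ..#.#.#
Row 3: #..#..#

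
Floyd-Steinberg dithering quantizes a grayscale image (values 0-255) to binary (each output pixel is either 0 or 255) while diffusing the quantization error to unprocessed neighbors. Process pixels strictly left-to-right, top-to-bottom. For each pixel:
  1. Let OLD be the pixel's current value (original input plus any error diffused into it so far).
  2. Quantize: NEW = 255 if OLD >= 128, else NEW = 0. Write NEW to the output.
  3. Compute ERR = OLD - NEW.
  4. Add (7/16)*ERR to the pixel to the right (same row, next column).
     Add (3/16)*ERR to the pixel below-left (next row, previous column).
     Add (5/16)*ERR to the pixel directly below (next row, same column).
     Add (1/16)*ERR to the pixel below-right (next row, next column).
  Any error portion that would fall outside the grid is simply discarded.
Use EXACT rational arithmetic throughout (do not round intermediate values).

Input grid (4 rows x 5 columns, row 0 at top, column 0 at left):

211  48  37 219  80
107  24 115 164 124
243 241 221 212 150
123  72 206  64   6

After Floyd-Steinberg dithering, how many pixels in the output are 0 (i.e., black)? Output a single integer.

Answer: 9

Derivation:
(0,0): OLD=211 → NEW=255, ERR=-44
(0,1): OLD=115/4 → NEW=0, ERR=115/4
(0,2): OLD=3173/64 → NEW=0, ERR=3173/64
(0,3): OLD=246467/1024 → NEW=255, ERR=-14653/1024
(0,4): OLD=1208149/16384 → NEW=0, ERR=1208149/16384
(1,0): OLD=6313/64 → NEW=0, ERR=6313/64
(1,1): OLD=42335/512 → NEW=0, ERR=42335/512
(1,2): OLD=2716171/16384 → NEW=255, ERR=-1461749/16384
(1,3): OLD=9005967/65536 → NEW=255, ERR=-7705713/65536
(1,4): OLD=99308621/1048576 → NEW=0, ERR=99308621/1048576
(2,0): OLD=2370181/8192 → NEW=255, ERR=281221/8192
(2,1): OLD=71118279/262144 → NEW=255, ERR=4271559/262144
(2,2): OLD=769109141/4194304 → NEW=255, ERR=-300438379/4194304
(2,3): OLD=10475678063/67108864 → NEW=255, ERR=-6637082257/67108864
(2,4): OLD=138489806409/1073741824 → NEW=255, ERR=-135314358711/1073741824
(3,0): OLD=573709429/4194304 → NEW=255, ERR=-495838091/4194304
(3,1): OLD=472683153/33554432 → NEW=0, ERR=472683153/33554432
(3,2): OLD=184955581899/1073741824 → NEW=255, ERR=-88848583221/1073741824
(3,3): OLD=-67031292061/2147483648 → NEW=0, ERR=-67031292061/2147483648
(3,4): OLD=-1828590833553/34359738368 → NEW=0, ERR=-1828590833553/34359738368
Output grid:
  Row 0: #..#.  (3 black, running=3)
  Row 1: ..##.  (3 black, running=6)
  Row 2: #####  (0 black, running=6)
  Row 3: #.#..  (3 black, running=9)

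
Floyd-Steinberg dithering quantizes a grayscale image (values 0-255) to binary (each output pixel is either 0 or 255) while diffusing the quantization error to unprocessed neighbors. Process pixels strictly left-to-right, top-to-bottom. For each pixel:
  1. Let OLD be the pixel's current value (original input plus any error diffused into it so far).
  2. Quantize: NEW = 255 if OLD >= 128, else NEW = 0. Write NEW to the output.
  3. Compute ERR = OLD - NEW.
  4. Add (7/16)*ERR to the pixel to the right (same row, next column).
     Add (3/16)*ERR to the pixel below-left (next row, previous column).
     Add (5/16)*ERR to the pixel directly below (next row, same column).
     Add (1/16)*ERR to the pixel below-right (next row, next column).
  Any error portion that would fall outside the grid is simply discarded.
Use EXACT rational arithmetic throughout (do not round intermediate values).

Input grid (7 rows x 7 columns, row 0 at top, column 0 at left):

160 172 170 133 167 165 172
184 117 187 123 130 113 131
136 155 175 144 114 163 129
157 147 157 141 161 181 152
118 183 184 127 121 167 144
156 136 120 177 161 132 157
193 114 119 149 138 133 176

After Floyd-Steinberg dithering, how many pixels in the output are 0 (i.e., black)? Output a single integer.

Answer: 20

Derivation:
(0,0): OLD=160 → NEW=255, ERR=-95
(0,1): OLD=2087/16 → NEW=255, ERR=-1993/16
(0,2): OLD=29569/256 → NEW=0, ERR=29569/256
(0,3): OLD=751751/4096 → NEW=255, ERR=-292729/4096
(0,4): OLD=8895409/65536 → NEW=255, ERR=-7816271/65536
(0,5): OLD=118301143/1048576 → NEW=0, ERR=118301143/1048576
(0,6): OLD=3713789153/16777216 → NEW=255, ERR=-564400927/16777216
(1,0): OLD=33525/256 → NEW=255, ERR=-31755/256
(1,1): OLD=80947/2048 → NEW=0, ERR=80947/2048
(1,2): OLD=14365615/65536 → NEW=255, ERR=-2346065/65536
(1,3): OLD=18313731/262144 → NEW=0, ERR=18313731/262144
(1,4): OLD=2348485673/16777216 → NEW=255, ERR=-1929704407/16777216
(1,5): OLD=11297599481/134217728 → NEW=0, ERR=11297599481/134217728
(1,6): OLD=352970063479/2147483648 → NEW=255, ERR=-194638266761/2147483648
(2,0): OLD=3429089/32768 → NEW=0, ERR=3429089/32768
(2,1): OLD=208320571/1048576 → NEW=255, ERR=-59066309/1048576
(2,2): OLD=2596073073/16777216 → NEW=255, ERR=-1682117007/16777216
(2,3): OLD=13175287337/134217728 → NEW=0, ERR=13175287337/134217728
(2,4): OLD=151560699833/1073741824 → NEW=255, ERR=-122243465287/1073741824
(2,5): OLD=3962119834067/34359738368 → NEW=0, ERR=3962119834067/34359738368
(2,6): OLD=85974462956277/549755813888 → NEW=255, ERR=-54213269585163/549755813888
(3,0): OLD=3005478225/16777216 → NEW=255, ERR=-1272711855/16777216
(3,1): OLD=11267533437/134217728 → NEW=0, ERR=11267533437/134217728
(3,2): OLD=190354180487/1073741824 → NEW=255, ERR=-83449984633/1073741824
(3,3): OLD=472709317921/4294967296 → NEW=0, ERR=472709317921/4294967296
(3,4): OLD=110682686454097/549755813888 → NEW=255, ERR=-29505046087343/549755813888
(3,5): OLD=738649319075587/4398046511104 → NEW=255, ERR=-382852541255933/4398046511104
(3,6): OLD=6354701881567453/70368744177664 → NEW=0, ERR=6354701881567453/70368744177664
(4,0): OLD=236297196575/2147483648 → NEW=0, ERR=236297196575/2147483648
(4,1): OLD=8179708147091/34359738368 → NEW=255, ERR=-582025136749/34359738368
(4,2): OLD=97958408446845/549755813888 → NEW=255, ERR=-42229324094595/549755813888
(4,3): OLD=496395489116783/4398046511104 → NEW=0, ERR=496395489116783/4398046511104
(4,4): OLD=5072340671802205/35184372088832 → NEW=255, ERR=-3899674210849955/35184372088832
(4,5): OLD=118089101935866653/1125899906842624 → NEW=0, ERR=118089101935866653/1125899906842624
(4,6): OLD=3831062998880349659/18014398509481984 → NEW=255, ERR=-762608621037556261/18014398509481984
(5,0): OLD=102919607282281/549755813888 → NEW=255, ERR=-37268125259159/549755813888
(5,1): OLD=411316936652835/4398046511104 → NEW=0, ERR=411316936652835/4398046511104
(5,2): OLD=5524491071976101/35184372088832 → NEW=255, ERR=-3447523810676059/35184372088832
(5,3): OLD=40481797635453593/281474976710656 → NEW=255, ERR=-31294321425763687/281474976710656
(5,4): OLD=1881473837390719795/18014398509481984 → NEW=0, ERR=1881473837390719795/18014398509481984
(5,5): OLD=28189697804781237635/144115188075855872 → NEW=255, ERR=-8559675154562009725/144115188075855872
(5,6): OLD=286710686570904563533/2305843009213693952 → NEW=0, ERR=286710686570904563533/2305843009213693952
(6,0): OLD=13324393425881297/70368744177664 → NEW=255, ERR=-4619636339423023/70368744177664
(6,1): OLD=103465027039096069/1125899906842624 → NEW=0, ERR=103465027039096069/1125899906842624
(6,2): OLD=2046130080867820655/18014398509481984 → NEW=0, ERR=2046130080867820655/18014398509481984
(6,3): OLD=25567171538770715889/144115188075855872 → NEW=255, ERR=-11182201420572531471/144115188075855872
(6,4): OLD=34186020098679224995/288230376151711744 → NEW=0, ERR=34186020098679224995/288230376151711744
(6,5): OLD=7237437747666542375935/36893488147419103232 → NEW=255, ERR=-2170401729925328948225/36893488147419103232
(6,6): OLD=109444828599759382656777/590295810358705651712 → NEW=255, ERR=-41080603041710558529783/590295810358705651712
Output grid:
  Row 0: ##.##.#  (2 black, running=2)
  Row 1: #.#.#.#  (3 black, running=5)
  Row 2: .##.#.#  (3 black, running=8)
  Row 3: #.#.##.  (3 black, running=11)
  Row 4: .##.#.#  (3 black, running=14)
  Row 5: #.##.#.  (3 black, running=17)
  Row 6: #..#.##  (3 black, running=20)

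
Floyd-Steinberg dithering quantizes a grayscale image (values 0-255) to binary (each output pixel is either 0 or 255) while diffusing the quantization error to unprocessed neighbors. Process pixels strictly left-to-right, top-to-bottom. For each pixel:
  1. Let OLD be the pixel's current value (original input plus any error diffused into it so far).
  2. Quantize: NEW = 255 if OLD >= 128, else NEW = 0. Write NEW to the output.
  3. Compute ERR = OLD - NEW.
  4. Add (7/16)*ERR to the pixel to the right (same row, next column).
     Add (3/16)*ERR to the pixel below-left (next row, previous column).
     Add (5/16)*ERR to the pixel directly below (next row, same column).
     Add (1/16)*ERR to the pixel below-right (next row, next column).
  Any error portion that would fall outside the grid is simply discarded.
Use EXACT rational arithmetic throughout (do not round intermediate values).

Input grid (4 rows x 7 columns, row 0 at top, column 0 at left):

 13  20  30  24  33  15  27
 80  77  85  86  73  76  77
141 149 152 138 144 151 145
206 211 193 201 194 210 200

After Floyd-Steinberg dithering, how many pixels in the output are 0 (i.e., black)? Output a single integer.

(0,0): OLD=13 → NEW=0, ERR=13
(0,1): OLD=411/16 → NEW=0, ERR=411/16
(0,2): OLD=10557/256 → NEW=0, ERR=10557/256
(0,3): OLD=172203/4096 → NEW=0, ERR=172203/4096
(0,4): OLD=3368109/65536 → NEW=0, ERR=3368109/65536
(0,5): OLD=39305403/1048576 → NEW=0, ERR=39305403/1048576
(0,6): OLD=728122653/16777216 → NEW=0, ERR=728122653/16777216
(1,0): OLD=22753/256 → NEW=0, ERR=22753/256
(1,1): OLD=271271/2048 → NEW=255, ERR=-250969/2048
(1,2): OLD=3523379/65536 → NEW=0, ERR=3523379/65536
(1,3): OLD=35356087/262144 → NEW=255, ERR=-31490633/262144
(1,4): OLD=774447941/16777216 → NEW=0, ERR=774447941/16777216
(1,5): OLD=16006633173/134217728 → NEW=0, ERR=16006633173/134217728
(1,6): OLD=311558670811/2147483648 → NEW=255, ERR=-236049659429/2147483648
(2,0): OLD=4777501/32768 → NEW=255, ERR=-3578339/32768
(2,1): OLD=82380943/1048576 → NEW=0, ERR=82380943/1048576
(2,2): OLD=2902290029/16777216 → NEW=255, ERR=-1375900051/16777216
(2,3): OLD=10280559429/134217728 → NEW=0, ERR=10280559429/134217728
(2,4): OLD=222038087189/1073741824 → NEW=255, ERR=-51766077931/1073741824
(2,5): OLD=5135106414535/34359738368 → NEW=255, ERR=-3626626869305/34359738368
(2,6): OLD=39541930266593/549755813888 → NEW=0, ERR=39541930266593/549755813888
(3,0): OLD=3130715085/16777216 → NEW=255, ERR=-1147474995/16777216
(3,1): OLD=24619110985/134217728 → NEW=255, ERR=-9606409655/134217728
(3,2): OLD=166784956715/1073741824 → NEW=255, ERR=-107019208405/1073741824
(3,3): OLD=717971446813/4294967296 → NEW=255, ERR=-377245213667/4294967296
(3,4): OLD=68996266065869/549755813888 → NEW=0, ERR=68996266065869/549755813888
(3,5): OLD=1066072403239735/4398046511104 → NEW=255, ERR=-55429457091785/4398046511104
(3,6): OLD=14803211607282985/70368744177664 → NEW=255, ERR=-3140818158021335/70368744177664
Output grid:
  Row 0: .......  (7 black, running=7)
  Row 1: .#.#..#  (4 black, running=11)
  Row 2: #.#.##.  (3 black, running=14)
  Row 3: ####.##  (1 black, running=15)

Answer: 15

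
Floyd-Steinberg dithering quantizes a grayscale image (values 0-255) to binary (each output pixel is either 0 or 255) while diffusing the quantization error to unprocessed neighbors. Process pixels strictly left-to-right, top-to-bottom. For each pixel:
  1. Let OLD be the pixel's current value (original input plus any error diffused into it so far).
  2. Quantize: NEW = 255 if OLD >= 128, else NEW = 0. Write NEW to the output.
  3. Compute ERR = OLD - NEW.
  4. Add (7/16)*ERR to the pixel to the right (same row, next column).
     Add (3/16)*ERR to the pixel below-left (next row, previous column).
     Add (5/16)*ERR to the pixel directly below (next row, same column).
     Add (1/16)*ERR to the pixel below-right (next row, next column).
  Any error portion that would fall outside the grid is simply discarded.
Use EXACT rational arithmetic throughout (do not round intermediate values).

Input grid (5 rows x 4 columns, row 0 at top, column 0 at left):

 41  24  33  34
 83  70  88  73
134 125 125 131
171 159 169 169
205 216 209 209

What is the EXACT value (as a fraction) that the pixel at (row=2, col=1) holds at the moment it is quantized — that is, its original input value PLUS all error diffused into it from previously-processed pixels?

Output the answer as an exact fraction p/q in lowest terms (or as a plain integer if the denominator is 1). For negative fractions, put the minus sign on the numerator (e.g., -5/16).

(0,0): OLD=41 → NEW=0, ERR=41
(0,1): OLD=671/16 → NEW=0, ERR=671/16
(0,2): OLD=13145/256 → NEW=0, ERR=13145/256
(0,3): OLD=231279/4096 → NEW=0, ERR=231279/4096
(1,0): OLD=26541/256 → NEW=0, ERR=26541/256
(1,1): OLD=288059/2048 → NEW=255, ERR=-234181/2048
(1,2): OLD=4405847/65536 → NEW=0, ERR=4405847/65536
(1,3): OLD=129254417/1048576 → NEW=0, ERR=129254417/1048576
(2,0): OLD=4750009/32768 → NEW=255, ERR=-3605831/32768
(2,1): OLD=63133443/1048576 → NEW=0, ERR=63133443/1048576
Target (2,1): original=125, with diffused error = 63133443/1048576

Answer: 63133443/1048576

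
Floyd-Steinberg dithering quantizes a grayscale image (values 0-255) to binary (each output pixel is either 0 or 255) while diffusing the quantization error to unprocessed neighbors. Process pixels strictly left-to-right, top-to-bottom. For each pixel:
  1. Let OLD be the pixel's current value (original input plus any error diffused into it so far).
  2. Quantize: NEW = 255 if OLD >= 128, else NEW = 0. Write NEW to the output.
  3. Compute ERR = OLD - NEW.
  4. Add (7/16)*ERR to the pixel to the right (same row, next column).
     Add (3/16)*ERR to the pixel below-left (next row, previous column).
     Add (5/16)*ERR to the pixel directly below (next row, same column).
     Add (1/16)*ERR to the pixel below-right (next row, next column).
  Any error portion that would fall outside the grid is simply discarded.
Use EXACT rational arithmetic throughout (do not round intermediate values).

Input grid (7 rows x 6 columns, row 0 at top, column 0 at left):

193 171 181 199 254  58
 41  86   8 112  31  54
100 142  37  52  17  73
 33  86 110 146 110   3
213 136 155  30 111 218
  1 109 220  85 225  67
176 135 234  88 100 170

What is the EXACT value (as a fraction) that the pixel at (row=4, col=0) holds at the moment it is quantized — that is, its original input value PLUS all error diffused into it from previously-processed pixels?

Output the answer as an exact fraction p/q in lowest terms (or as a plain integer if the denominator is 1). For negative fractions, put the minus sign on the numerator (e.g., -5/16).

Answer: 265567692975/1073741824

Derivation:
(0,0): OLD=193 → NEW=255, ERR=-62
(0,1): OLD=1151/8 → NEW=255, ERR=-889/8
(0,2): OLD=16945/128 → NEW=255, ERR=-15695/128
(0,3): OLD=297687/2048 → NEW=255, ERR=-224553/2048
(0,4): OLD=6751201/32768 → NEW=255, ERR=-1604639/32768
(0,5): OLD=19176231/524288 → NEW=0, ERR=19176231/524288
(1,0): OLD=101/128 → NEW=0, ERR=101/128
(1,1): OLD=25347/1024 → NEW=0, ERR=25347/1024
(1,2): OLD=-1539841/32768 → NEW=0, ERR=-1539841/32768
(1,3): OLD=5286323/131072 → NEW=0, ERR=5286323/131072
(1,4): OLD=279735897/8388608 → NEW=0, ERR=279735897/8388608
(1,5): OLD=10329219487/134217728 → NEW=0, ERR=10329219487/134217728
(2,0): OLD=1718481/16384 → NEW=0, ERR=1718481/16384
(2,1): OLD=97969483/524288 → NEW=255, ERR=-35723957/524288
(2,2): OLD=13537057/8388608 → NEW=0, ERR=13537057/8388608
(2,3): OLD=4605356505/67108864 → NEW=0, ERR=4605356505/67108864
(2,4): OLD=159761938059/2147483648 → NEW=0, ERR=159761938059/2147483648
(2,5): OLD=4524544415869/34359738368 → NEW=255, ERR=-4237188867971/34359738368
(3,0): OLD=444609153/8388608 → NEW=0, ERR=444609153/8388608
(3,1): OLD=6358772781/67108864 → NEW=0, ERR=6358772781/67108864
(3,2): OLD=86203947703/536870912 → NEW=255, ERR=-50698134857/536870912
(3,3): OLD=4816582367301/34359738368 → NEW=255, ERR=-3945150916539/34359738368
(3,4): OLD=17642207041637/274877906944 → NEW=0, ERR=17642207041637/274877906944
(3,5): OLD=-12348437822517/4398046511104 → NEW=0, ERR=-12348437822517/4398046511104
(4,0): OLD=265567692975/1073741824 → NEW=255, ERR=-8236472145/1073741824
Target (4,0): original=213, with diffused error = 265567692975/1073741824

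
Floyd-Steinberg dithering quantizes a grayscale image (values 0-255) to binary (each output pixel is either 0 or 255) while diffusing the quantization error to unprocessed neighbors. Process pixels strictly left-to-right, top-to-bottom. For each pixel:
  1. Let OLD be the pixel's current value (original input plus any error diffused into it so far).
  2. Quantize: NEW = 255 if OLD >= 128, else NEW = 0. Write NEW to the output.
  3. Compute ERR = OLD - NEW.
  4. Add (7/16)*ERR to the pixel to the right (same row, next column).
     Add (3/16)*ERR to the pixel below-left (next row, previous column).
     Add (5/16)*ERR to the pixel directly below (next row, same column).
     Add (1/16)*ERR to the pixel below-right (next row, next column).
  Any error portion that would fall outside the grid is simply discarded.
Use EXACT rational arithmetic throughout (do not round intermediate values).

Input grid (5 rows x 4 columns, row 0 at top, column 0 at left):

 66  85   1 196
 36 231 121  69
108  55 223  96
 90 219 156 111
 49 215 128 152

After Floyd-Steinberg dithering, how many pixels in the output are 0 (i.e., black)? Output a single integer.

(0,0): OLD=66 → NEW=0, ERR=66
(0,1): OLD=911/8 → NEW=0, ERR=911/8
(0,2): OLD=6505/128 → NEW=0, ERR=6505/128
(0,3): OLD=446943/2048 → NEW=255, ERR=-75297/2048
(1,0): OLD=9981/128 → NEW=0, ERR=9981/128
(1,1): OLD=321899/1024 → NEW=255, ERR=60779/1024
(1,2): OLD=5343559/32768 → NEW=255, ERR=-3012281/32768
(1,3): OLD=10731425/524288 → NEW=0, ERR=10731425/524288
(2,0): OLD=2351049/16384 → NEW=255, ERR=-1826871/16384
(2,1): OLD=6502579/524288 → NEW=0, ERR=6502579/524288
(2,2): OLD=217313535/1048576 → NEW=255, ERR=-50073345/1048576
(2,3): OLD=1271020579/16777216 → NEW=0, ERR=1271020579/16777216
(3,0): OLD=482183097/8388608 → NEW=0, ERR=482183097/8388608
(3,1): OLD=31152052199/134217728 → NEW=255, ERR=-3073468441/134217728
(3,2): OLD=313615383321/2147483648 → NEW=255, ERR=-233992946919/2147483648
(3,3): OLD=2886883290415/34359738368 → NEW=0, ERR=2886883290415/34359738368
(4,0): OLD=134580941189/2147483648 → NEW=0, ERR=134580941189/2147483648
(4,1): OLD=3752496447119/17179869184 → NEW=255, ERR=-628370194801/17179869184
(4,2): OLD=50725967647279/549755813888 → NEW=0, ERR=50725967647279/549755813888
(4,3): OLD=1863136381728505/8796093022208 → NEW=255, ERR=-379867338934535/8796093022208
Output grid:
  Row 0: ...#  (3 black, running=3)
  Row 1: .##.  (2 black, running=5)
  Row 2: #.#.  (2 black, running=7)
  Row 3: .##.  (2 black, running=9)
  Row 4: .#.#  (2 black, running=11)

Answer: 11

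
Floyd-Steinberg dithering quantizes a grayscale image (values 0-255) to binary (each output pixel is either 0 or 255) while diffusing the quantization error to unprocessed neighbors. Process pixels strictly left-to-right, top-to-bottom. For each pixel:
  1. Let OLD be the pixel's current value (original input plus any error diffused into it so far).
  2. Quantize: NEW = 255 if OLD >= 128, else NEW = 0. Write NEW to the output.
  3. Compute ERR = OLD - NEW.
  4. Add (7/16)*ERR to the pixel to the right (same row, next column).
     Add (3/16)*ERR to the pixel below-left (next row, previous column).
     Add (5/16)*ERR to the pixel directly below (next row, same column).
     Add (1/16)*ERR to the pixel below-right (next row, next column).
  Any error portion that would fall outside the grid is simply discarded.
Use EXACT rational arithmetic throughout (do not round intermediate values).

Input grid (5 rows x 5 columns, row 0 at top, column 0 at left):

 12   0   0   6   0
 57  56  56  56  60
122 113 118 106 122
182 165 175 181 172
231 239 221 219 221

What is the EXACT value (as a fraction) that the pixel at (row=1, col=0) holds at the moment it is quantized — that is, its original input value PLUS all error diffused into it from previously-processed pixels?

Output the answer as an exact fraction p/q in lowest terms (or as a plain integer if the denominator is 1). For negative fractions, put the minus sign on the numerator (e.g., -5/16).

Answer: 3951/64

Derivation:
(0,0): OLD=12 → NEW=0, ERR=12
(0,1): OLD=21/4 → NEW=0, ERR=21/4
(0,2): OLD=147/64 → NEW=0, ERR=147/64
(0,3): OLD=7173/1024 → NEW=0, ERR=7173/1024
(0,4): OLD=50211/16384 → NEW=0, ERR=50211/16384
(1,0): OLD=3951/64 → NEW=0, ERR=3951/64
Target (1,0): original=57, with diffused error = 3951/64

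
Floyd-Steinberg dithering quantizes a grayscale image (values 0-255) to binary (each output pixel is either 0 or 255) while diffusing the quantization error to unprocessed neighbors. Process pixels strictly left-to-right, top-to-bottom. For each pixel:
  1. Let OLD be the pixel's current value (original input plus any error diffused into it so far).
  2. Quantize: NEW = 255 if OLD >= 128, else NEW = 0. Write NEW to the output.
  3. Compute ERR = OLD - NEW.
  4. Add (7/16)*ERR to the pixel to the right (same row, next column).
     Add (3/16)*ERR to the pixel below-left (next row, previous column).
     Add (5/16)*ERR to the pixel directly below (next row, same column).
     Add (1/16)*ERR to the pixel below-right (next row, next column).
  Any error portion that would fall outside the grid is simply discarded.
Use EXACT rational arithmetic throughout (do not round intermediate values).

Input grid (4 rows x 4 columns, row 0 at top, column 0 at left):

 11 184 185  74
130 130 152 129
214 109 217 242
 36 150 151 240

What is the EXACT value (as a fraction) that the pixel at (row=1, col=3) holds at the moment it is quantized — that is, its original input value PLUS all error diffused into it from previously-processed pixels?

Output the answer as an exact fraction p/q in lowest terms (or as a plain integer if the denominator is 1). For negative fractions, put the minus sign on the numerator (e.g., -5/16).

(0,0): OLD=11 → NEW=0, ERR=11
(0,1): OLD=3021/16 → NEW=255, ERR=-1059/16
(0,2): OLD=39947/256 → NEW=255, ERR=-25333/256
(0,3): OLD=125773/4096 → NEW=0, ERR=125773/4096
(1,0): OLD=30983/256 → NEW=0, ERR=30983/256
(1,1): OLD=295729/2048 → NEW=255, ERR=-226511/2048
(1,2): OLD=4869893/65536 → NEW=0, ERR=4869893/65536
(1,3): OLD=172932147/1048576 → NEW=255, ERR=-94454733/1048576
Target (1,3): original=129, with diffused error = 172932147/1048576

Answer: 172932147/1048576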